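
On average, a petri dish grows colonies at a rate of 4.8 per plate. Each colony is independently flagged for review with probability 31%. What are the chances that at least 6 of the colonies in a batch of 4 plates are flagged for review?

Thinning: the colonies that are flagged for review themselves form a Poisson process with rate 0.31 × 4.8 = 1.488 per plate.
Over the interval, μ = 1.488 × 4 = 5.952 (a batch of 4 plates = 4 plates).
P(N ≥ 6) = 1 − P(N ≤ 5) ≈ 0.5466.

0.5466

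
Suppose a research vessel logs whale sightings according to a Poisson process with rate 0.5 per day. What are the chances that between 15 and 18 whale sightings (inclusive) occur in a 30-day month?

Over the interval, μ = 0.5 × 30 = 15 (a 30-day month = 30 days).
P(15 ≤ N ≤ 18) = Σ_{j=15}^{18} e^(−15) · 15^j/j! ≈ 0.3538.

0.3538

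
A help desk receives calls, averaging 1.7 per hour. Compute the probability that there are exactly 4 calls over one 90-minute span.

Over the interval, μ = 1.7 × 1.5 = 2.55 (a 90-minute span = 1.5 hours).
P(N = 4) = e^(−μ) μ^4/4! = e^(−2.55) · 2.55^4/24 ≈ 0.1376.

0.1376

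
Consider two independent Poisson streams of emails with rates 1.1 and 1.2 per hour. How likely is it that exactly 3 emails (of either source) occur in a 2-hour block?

Independent Poisson processes superpose: combined rate λ = 1.1 + 1.2 = 2.3 per hour.
Over the interval, μ = 2.3 × 2 = 4.6 (a 2-hour block = 2 hours).
P(N = 3) = e^(−4.6) · 4.6^3/3! ≈ 0.1631.

0.1631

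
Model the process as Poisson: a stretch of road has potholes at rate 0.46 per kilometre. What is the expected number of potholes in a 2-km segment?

E[N] = λt = 0.46 × 2 = 0.92 (a 2-km segment = 2 kilometres).

0.92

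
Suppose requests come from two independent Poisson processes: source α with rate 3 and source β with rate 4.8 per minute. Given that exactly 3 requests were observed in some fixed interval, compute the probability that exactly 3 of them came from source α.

Given the total, each event is independently from source α with probability p = λ_α/(λ_α+λ_β) = 3/7.8 ≈ 0.3846.
So K ~ Binomial(3, 3/7.8): P(K = 3) = C(3,3) · (3/7.8)^3 · (4.8/7.8)^0 ≈ 0.0569.

0.0569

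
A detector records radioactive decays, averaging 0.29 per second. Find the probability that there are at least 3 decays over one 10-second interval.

Over the interval, μ = 0.29 × 10 = 2.9 (a 10-second interval = 10 seconds).
P(N ≥ 3) = 1 − P(N ≤ 2) = 1 − Σ_{j=0}^{2} e^(−μ) μ^j/j! ≈ 0.5540.

0.5540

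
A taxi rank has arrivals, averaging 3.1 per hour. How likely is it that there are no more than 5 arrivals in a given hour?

0.9057

With mean μ = 3.1 per hour,
P(N ≤ 5) = Σ_{j=0}^{5} e^(−μ) μ^j/j! ≈ 0.9057.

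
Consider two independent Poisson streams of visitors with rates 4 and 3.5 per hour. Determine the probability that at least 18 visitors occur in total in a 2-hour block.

0.2511

Independent Poisson processes superpose: combined rate λ = 4 + 3.5 = 7.5 per hour.
Over the interval, μ = 7.5 × 2 = 15 (a 2-hour block = 2 hours).
P(N ≥ 18) = 1 − P(N ≤ 17) ≈ 0.2511.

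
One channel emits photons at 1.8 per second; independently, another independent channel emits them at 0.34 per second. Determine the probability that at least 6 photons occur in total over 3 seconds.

0.6192

Independent Poisson processes superpose: combined rate λ = 1.8 + 0.34 = 2.14 per second.
Over the interval, μ = 2.14 × 3 = 6.42 (3 seconds).
P(N ≥ 6) = 1 − P(N ≤ 5) ≈ 0.6192.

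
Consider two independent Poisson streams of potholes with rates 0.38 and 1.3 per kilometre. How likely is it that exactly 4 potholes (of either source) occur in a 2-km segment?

Independent Poisson processes superpose: combined rate λ = 0.38 + 1.3 = 1.68 per kilometre.
Over the interval, μ = 1.68 × 2 = 3.36 (a 2-km segment = 2 kilometres).
P(N = 4) = e^(−3.36) · 3.36^4/4! ≈ 0.1845.

0.1845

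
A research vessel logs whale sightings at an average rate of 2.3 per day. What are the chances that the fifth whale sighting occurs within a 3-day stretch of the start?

0.8177

Over the interval, μ = 2.3 × 3 = 6.9 (a 3-day stretch = 3 days).
The fifth arrival falls in the interval iff at least 5 events occur there: P(S_5 ≤ t) = P(N ≥ 5) = 1 − P(N ≤ 4) ≈ 0.8177.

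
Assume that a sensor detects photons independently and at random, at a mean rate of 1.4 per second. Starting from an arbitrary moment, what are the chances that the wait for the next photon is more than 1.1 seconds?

0.2144

The wait for the next event is exponential with rate λ = 1.4 per second.
P(T > 1.1) = e^(−λt) = e^(−1.4 × 1.1) = e^(−1.54) ≈ 0.2144.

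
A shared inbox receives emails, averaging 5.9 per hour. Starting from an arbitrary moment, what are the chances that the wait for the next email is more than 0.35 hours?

The wait for the next event is exponential with rate λ = 5.9 per hour.
P(T > 0.35) = e^(−λt) = e^(−5.9 × 0.35) = e^(−2.065) ≈ 0.1268.

0.1268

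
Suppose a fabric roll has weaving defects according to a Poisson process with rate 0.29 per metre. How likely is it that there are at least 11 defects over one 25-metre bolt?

Over the interval, μ = 0.29 × 25 = 7.25 (a 25-metre bolt = 25 metres).
P(N ≥ 11) = 1 − P(N ≤ 10) = 1 − Σ_{j=0}^{10} e^(−μ) μ^j/j! ≈ 0.1172.

0.1172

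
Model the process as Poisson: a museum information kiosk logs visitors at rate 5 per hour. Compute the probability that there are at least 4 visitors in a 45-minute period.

0.5162

Over the interval, μ = 5 × 0.75 = 3.75 (a 45-minute period = 0.75 hours).
P(N ≥ 4) = 1 − P(N ≤ 3) = 1 − Σ_{j=0}^{3} e^(−μ) μ^j/j! ≈ 0.5162.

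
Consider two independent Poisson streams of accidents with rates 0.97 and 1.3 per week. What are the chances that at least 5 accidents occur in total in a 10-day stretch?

0.2271

Independent Poisson processes superpose: combined rate λ = 0.97 + 1.3 = 2.27 per week.
Over the interval, μ = 2.27 × 10/7 ≈ 3.24286 (a 10-day stretch = 10/7 weeks).
P(N ≥ 5) = 1 − P(N ≤ 4) ≈ 0.2271.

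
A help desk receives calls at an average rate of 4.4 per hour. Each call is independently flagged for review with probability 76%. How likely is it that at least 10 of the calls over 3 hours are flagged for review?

Thinning: the calls that are flagged for review themselves form a Poisson process with rate 0.76 × 4.4 = 3.344 per hour.
Over the interval, μ = 3.344 × 3 = 10.032 (3 hours).
P(N ≥ 10) = 1 − P(N ≤ 9) ≈ 0.5461.

0.5461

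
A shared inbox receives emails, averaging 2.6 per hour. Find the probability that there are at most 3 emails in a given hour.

0.7360

With mean μ = 2.6 per hour,
P(N ≤ 3) = Σ_{j=0}^{3} e^(−μ) μ^j/j! ≈ 0.7360.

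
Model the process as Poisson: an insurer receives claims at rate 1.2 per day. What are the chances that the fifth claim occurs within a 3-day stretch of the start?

0.2936

Over the interval, μ = 1.2 × 3 = 3.6 (a 3-day stretch = 3 days).
The fifth arrival falls in the interval iff at least 5 events occur there: P(S_5 ≤ t) = P(N ≥ 5) = 1 − P(N ≤ 4) ≈ 0.2936.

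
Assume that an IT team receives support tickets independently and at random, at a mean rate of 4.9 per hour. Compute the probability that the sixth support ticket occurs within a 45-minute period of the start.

Over the interval, μ = 4.9 × 0.75 = 3.675 (a 45-minute period = 0.75 hours).
The sixth arrival falls in the interval iff at least 6 events occur there: P(S_6 ≤ t) = P(N ≥ 6) = 1 − P(N ≤ 5) ≈ 0.1664.

0.1664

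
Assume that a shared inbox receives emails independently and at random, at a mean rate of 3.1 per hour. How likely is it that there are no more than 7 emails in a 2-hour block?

Over the interval, μ = 3.1 × 2 = 6.2 (a 2-hour block = 2 hours).
P(N ≤ 7) = Σ_{j=0}^{7} e^(−μ) μ^j/j! ≈ 0.7160.

0.7160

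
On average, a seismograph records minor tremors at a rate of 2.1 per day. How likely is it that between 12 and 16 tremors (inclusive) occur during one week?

Over the interval, μ = 2.1 × 7 = 14.7 (a week = 7 days).
P(12 ≤ N ≤ 16) = Σ_{j=12}^{16} e^(−14.7) · 14.7^j/j! ≈ 0.4872.

0.4872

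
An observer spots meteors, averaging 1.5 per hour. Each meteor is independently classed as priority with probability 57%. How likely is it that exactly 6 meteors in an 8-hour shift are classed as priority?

0.1522

Thinning: the meteors that are classed as priority themselves form a Poisson process with rate 0.57 × 1.5 = 0.855 per hour.
Over the interval, μ = 0.855 × 8 = 6.84 (an 8-hour shift = 8 hours).
P(N = 6) = e^(−6.84) · 6.84^6/6! ≈ 0.1522.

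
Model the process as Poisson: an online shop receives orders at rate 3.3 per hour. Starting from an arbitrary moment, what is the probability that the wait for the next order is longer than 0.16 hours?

The wait for the next event is exponential with rate λ = 3.3 per hour.
P(T > 0.16) = e^(−λt) = e^(−3.3 × 0.16) = e^(−0.528) ≈ 0.5898.

0.5898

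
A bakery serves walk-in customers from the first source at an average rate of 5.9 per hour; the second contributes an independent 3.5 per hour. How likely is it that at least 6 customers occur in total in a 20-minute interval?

Independent Poisson processes superpose: combined rate λ = 5.9 + 3.5 = 9.4 per hour.
Over the interval, μ = 9.4 × 1/3 ≈ 3.13333 (a 20-minute interval = 1/3 hours).
P(N ≥ 6) = 1 − P(N ≤ 5) ≈ 0.0980.

0.0980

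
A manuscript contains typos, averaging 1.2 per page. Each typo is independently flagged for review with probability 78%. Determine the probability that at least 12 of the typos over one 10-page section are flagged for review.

Thinning: the typos that are flagged for review themselves form a Poisson process with rate 0.78 × 1.2 = 0.936 per page.
Over the interval, μ = 0.936 × 10 = 9.36 (a 10-page section = 10 pages).
P(N ≥ 12) = 1 − P(N ≤ 11) ≈ 0.2332.

0.2332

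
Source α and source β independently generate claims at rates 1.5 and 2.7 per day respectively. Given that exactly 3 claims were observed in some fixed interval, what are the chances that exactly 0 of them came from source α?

0.2657

Given the total, each event is independently from source α with probability p = λ_α/(λ_α+λ_β) = 1.5/4.2 ≈ 0.3571.
So K ~ Binomial(3, 1.5/4.2): P(K = 0) = C(3,0) · (1.5/4.2)^0 · (2.7/4.2)^3 ≈ 0.2657.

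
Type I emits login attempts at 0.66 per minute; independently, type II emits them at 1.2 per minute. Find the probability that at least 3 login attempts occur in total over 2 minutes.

Independent Poisson processes superpose: combined rate λ = 0.66 + 1.2 = 1.86 per minute.
Over the interval, μ = 1.86 × 2 = 3.72 (2 minutes).
P(N ≥ 3) = 1 − P(N ≤ 2) ≈ 0.7179.

0.7179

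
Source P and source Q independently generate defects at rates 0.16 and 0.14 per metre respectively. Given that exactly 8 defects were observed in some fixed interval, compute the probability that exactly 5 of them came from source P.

0.2456

Given the total, each event is independently from source P with probability p = λ_P/(λ_P+λ_Q) = 0.16/0.3 ≈ 0.5333.
So K ~ Binomial(8, 0.16/0.3): P(K = 5) = C(8,5) · (0.16/0.3)^5 · (0.14/0.3)^3 ≈ 0.2456.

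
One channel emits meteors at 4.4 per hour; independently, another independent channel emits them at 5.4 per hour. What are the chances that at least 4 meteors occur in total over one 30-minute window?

Independent Poisson processes superpose: combined rate λ = 4.4 + 5.4 = 9.8 per hour.
Over the interval, μ = 9.8 × 0.5 = 4.9 (a 30-minute window = 0.5 hours).
P(N ≥ 4) = 1 − P(N ≤ 3) ≈ 0.7207.

0.7207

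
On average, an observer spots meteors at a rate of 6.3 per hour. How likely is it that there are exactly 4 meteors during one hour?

With mean μ = 6.3 per hour,
P(N = 4) = e^(−μ) μ^4/4! = e^(−6.3) · 6.3^4/24 ≈ 0.1205.

0.1205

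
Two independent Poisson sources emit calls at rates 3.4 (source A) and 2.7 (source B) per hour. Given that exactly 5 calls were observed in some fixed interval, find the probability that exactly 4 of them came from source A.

0.2136

Given the total, each event is independently from source A with probability p = λ_A/(λ_A+λ_B) = 3.4/6.1 ≈ 0.5574.
So K ~ Binomial(5, 3.4/6.1): P(K = 4) = C(5,4) · (3.4/6.1)^4 · (2.7/6.1)^1 ≈ 0.2136.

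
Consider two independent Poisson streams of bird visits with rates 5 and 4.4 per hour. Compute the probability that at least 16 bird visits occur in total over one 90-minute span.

0.3406

Independent Poisson processes superpose: combined rate λ = 5 + 4.4 = 9.4 per hour.
Over the interval, μ = 9.4 × 1.5 = 14.1 (a 90-minute span = 1.5 hours).
P(N ≥ 16) = 1 − P(N ≤ 15) ≈ 0.3406.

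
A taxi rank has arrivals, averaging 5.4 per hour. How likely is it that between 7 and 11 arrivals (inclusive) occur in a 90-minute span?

Over the interval, μ = 5.4 × 1.5 = 8.1 (a 90-minute span = 1.5 hours).
P(7 ≤ N ≤ 11) = Σ_{j=7}^{11} e^(−8.1) · 8.1^j/j! ≈ 0.5794.

0.5794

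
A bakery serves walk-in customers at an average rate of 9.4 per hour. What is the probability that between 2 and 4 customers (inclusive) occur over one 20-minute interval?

Over the interval, μ = 9.4 × 1/3 ≈ 3.13333 (a 20-minute interval = 1/3 hours).
P(2 ≤ N ≤ 4) = Σ_{j=2}^{4} e^(−3.13333) · 3.13333^j/j! ≈ 0.6123.

0.6123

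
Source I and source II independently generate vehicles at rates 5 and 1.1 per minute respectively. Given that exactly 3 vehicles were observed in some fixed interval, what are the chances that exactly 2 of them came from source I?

0.3635

Given the total, each event is independently from source I with probability p = λ_I/(λ_I+λ_II) = 5/6.1 ≈ 0.8197.
So K ~ Binomial(3, 5/6.1): P(K = 2) = C(3,2) · (5/6.1)^2 · (1.1/6.1)^1 ≈ 0.3635.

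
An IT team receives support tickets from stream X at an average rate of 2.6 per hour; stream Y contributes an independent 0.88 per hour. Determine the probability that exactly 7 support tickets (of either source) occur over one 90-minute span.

0.1133

Independent Poisson processes superpose: combined rate λ = 2.6 + 0.88 = 3.48 per hour.
Over the interval, μ = 3.48 × 1.5 = 5.22 (a 90-minute span = 1.5 hours).
P(N = 7) = e^(−5.22) · 5.22^7/7! ≈ 0.1133.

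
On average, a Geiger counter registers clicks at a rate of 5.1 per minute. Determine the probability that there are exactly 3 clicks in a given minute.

With mean μ = 5.1 per minute,
P(N = 3) = e^(−μ) μ^3/3! = e^(−5.1) · 5.1^3/6 ≈ 0.1348.

0.1348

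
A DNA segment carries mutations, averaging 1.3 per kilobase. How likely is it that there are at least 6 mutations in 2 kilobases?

Over the interval, μ = 1.3 × 2 = 2.6 (2 kilobases).
P(N ≥ 6) = 1 − P(N ≤ 5) = 1 − Σ_{j=0}^{5} e^(−μ) μ^j/j! ≈ 0.0490.

0.0490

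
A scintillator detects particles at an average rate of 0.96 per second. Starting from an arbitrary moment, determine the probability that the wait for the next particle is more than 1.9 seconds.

0.1614

The wait for the next event is exponential with rate λ = 0.96 per second.
P(T > 1.9) = e^(−λt) = e^(−0.96 × 1.9) = e^(−1.824) ≈ 0.1614.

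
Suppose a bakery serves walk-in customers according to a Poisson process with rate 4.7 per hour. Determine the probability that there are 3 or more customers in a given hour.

0.8477

With mean μ = 4.7 per hour,
P(N ≥ 3) = 1 − P(N ≤ 2) = 1 − Σ_{j=0}^{2} e^(−μ) μ^j/j! ≈ 0.8477.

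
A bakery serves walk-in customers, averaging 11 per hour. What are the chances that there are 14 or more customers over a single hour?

0.2187

With mean μ = 11 per hour,
P(N ≥ 14) = 1 − P(N ≤ 13) = 1 − Σ_{j=0}^{13} e^(−μ) μ^j/j! ≈ 0.2187.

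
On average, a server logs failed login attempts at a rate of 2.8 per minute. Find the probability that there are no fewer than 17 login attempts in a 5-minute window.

Over the interval, μ = 2.8 × 5 = 14 (a 5-minute window = 5 minutes).
P(N ≥ 17) = 1 − P(N ≤ 16) = 1 − Σ_{j=0}^{16} e^(−μ) μ^j/j! ≈ 0.2441.

0.2441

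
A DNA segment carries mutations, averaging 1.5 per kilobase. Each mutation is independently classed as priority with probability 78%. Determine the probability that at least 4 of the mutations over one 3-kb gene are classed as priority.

0.4655

Thinning: the mutations that are classed as priority themselves form a Poisson process with rate 0.78 × 1.5 = 1.17 per kilobase.
Over the interval, μ = 1.17 × 3 = 3.51 (a 3-kb gene = 3 kilobases).
P(N ≥ 4) = 1 − P(N ≤ 3) ≈ 0.4655.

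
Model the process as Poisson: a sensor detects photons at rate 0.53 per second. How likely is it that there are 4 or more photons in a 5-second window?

0.2749

Over the interval, μ = 0.53 × 5 = 2.65 (a 5-second window = 5 seconds).
P(N ≥ 4) = 1 − P(N ≤ 3) = 1 − Σ_{j=0}^{3} e^(−μ) μ^j/j! ≈ 0.2749.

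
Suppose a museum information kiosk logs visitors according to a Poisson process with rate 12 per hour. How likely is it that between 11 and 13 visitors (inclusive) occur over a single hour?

0.3343

With mean μ = 12 per hour,
P(11 ≤ N ≤ 13) = Σ_{j=11}^{13} e^(−12) · 12^j/j! ≈ 0.3343.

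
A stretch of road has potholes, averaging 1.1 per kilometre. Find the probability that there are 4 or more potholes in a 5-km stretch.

Over the interval, μ = 1.1 × 5 = 5.5 (a 5-km stretch = 5 kilometres).
P(N ≥ 4) = 1 − P(N ≤ 3) = 1 − Σ_{j=0}^{3} e^(−μ) μ^j/j! ≈ 0.7983.

0.7983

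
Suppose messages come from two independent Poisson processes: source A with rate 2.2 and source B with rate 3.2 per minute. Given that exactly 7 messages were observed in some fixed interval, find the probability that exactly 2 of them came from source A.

Given the total, each event is independently from source A with probability p = λ_A/(λ_A+λ_B) = 2.2/5.4 ≈ 0.4074.
So K ~ Binomial(7, 2.2/5.4): P(K = 2) = C(7,2) · (2.2/5.4)^2 · (3.2/5.4)^5 ≈ 0.2547.

0.2547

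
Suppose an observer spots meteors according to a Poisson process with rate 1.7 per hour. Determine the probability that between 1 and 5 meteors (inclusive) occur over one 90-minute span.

Over the interval, μ = 1.7 × 1.5 = 2.55 (a 90-minute span = 1.5 hours).
P(1 ≤ N ≤ 5) = Σ_{j=1}^{5} e^(−2.55) · 2.55^j/j! ≈ 0.8765.

0.8765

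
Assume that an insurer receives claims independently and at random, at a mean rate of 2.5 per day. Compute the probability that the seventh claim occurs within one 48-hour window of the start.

0.2378

Over the interval, μ = 2.5 × 2 = 5 (a 48-hour window = 2 days).
The seventh arrival falls in the interval iff at least 7 events occur there: P(S_7 ≤ t) = P(N ≥ 7) = 1 − P(N ≤ 6) ≈ 0.2378.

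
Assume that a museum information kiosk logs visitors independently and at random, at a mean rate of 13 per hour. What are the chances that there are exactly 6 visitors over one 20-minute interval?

0.1207

Over the interval, μ = 13 × 1/3 ≈ 4.33333 (a 20-minute interval = 1/3 hours).
P(N = 6) = e^(−μ) μ^6/6! = e^(−4.33333) · 4.33333^6/720 ≈ 0.1207.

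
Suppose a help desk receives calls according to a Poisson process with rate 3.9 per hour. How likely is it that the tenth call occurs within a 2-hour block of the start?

0.2589

Over the interval, μ = 3.9 × 2 = 7.8 (a 2-hour block = 2 hours).
The tenth arrival falls in the interval iff at least 10 events occur there: P(S_10 ≤ t) = P(N ≥ 10) = 1 − P(N ≤ 9) ≈ 0.2589.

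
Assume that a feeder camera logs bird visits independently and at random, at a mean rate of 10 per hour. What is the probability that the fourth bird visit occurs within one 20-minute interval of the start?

0.4270

Over the interval, μ = 10 × 1/3 ≈ 3.33333 (a 20-minute interval = 1/3 hours).
The fourth arrival falls in the interval iff at least 4 events occur there: P(S_4 ≤ t) = P(N ≥ 4) = 1 − P(N ≤ 3) ≈ 0.4270.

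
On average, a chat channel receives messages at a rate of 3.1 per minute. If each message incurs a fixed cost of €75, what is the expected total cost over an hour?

E[N] = 3.1 × 60 = 186 (an hour = 60 minutes); E[cost] = 186 × €75 = €13950.

€13950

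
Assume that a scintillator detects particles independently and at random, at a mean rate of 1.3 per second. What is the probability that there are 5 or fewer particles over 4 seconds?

Over the interval, μ = 1.3 × 4 = 5.2 (4 seconds).
P(N ≤ 5) = Σ_{j=0}^{5} e^(−μ) μ^j/j! ≈ 0.5809.

0.5809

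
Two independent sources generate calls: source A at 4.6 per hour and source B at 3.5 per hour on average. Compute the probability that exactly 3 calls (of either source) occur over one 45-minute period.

0.0859

Independent Poisson processes superpose: combined rate λ = 4.6 + 3.5 = 8.1 per hour.
Over the interval, μ = 8.1 × 0.75 = 6.075 (a 45-minute period = 0.75 hours).
P(N = 3) = e^(−6.075) · 6.075^3/3! ≈ 0.0859.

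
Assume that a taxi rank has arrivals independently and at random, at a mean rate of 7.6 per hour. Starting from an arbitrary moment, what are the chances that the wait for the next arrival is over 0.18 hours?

The wait for the next event is exponential with rate λ = 7.6 per hour.
P(T > 0.18) = e^(−λt) = e^(−7.6 × 0.18) = e^(−1.368) ≈ 0.2546.

0.2546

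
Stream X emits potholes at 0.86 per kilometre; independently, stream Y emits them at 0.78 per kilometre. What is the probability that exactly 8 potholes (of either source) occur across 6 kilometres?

0.1161

Independent Poisson processes superpose: combined rate λ = 0.86 + 0.78 = 1.64 per kilometre.
Over the interval, μ = 1.64 × 6 = 9.84 (6 kilometres).
P(N = 8) = e^(−9.84) · 9.84^8/8! ≈ 0.1161.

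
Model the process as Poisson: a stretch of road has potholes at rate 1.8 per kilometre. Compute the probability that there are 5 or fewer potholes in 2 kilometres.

Over the interval, μ = 1.8 × 2 = 3.6 (2 kilometres).
P(N ≤ 5) = Σ_{j=0}^{5} e^(−μ) μ^j/j! ≈ 0.8441.

0.8441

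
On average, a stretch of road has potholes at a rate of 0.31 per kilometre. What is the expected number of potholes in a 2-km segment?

0.62

E[N] = λt = 0.31 × 2 = 0.62 (a 2-km segment = 2 kilometres).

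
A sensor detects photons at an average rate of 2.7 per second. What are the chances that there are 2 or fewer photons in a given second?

With mean μ = 2.7 per second,
P(N ≤ 2) = Σ_{j=0}^{2} e^(−μ) μ^j/j! ≈ 0.4936.

0.4936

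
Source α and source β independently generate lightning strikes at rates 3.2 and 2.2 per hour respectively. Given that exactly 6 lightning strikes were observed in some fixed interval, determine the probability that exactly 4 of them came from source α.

Given the total, each event is independently from source α with probability p = λ_α/(λ_α+λ_β) = 3.2/5.4 ≈ 0.5926.
So K ~ Binomial(6, 3.2/5.4): P(K = 4) = C(6,4) · (3.2/5.4)^4 · (2.2/5.4)^2 ≈ 0.3070.

0.3070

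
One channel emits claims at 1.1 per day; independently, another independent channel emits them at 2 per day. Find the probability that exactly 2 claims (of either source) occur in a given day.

0.2165

Independent Poisson processes superpose: combined rate λ = 1.1 + 2 = 3.1 per day.
So μ = 3.1.
P(N = 2) = e^(−3.1) · 3.1^2/2! ≈ 0.2165.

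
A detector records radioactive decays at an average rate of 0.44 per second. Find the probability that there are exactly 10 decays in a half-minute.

Over the interval, μ = 0.44 × 30 = 13.2 (a half-minute = 30 seconds).
P(N = 10) = e^(−μ) μ^10/10! = e^(−13.2) · 13.2^10/3628800 ≈ 0.0819.

0.0819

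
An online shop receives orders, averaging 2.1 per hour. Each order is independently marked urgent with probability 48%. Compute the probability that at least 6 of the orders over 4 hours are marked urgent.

0.2199

Thinning: the orders that are marked urgent themselves form a Poisson process with rate 0.48 × 2.1 = 1.008 per hour.
Over the interval, μ = 1.008 × 4 = 4.032 (4 hours).
P(N ≥ 6) = 1 − P(N ≤ 5) ≈ 0.2199.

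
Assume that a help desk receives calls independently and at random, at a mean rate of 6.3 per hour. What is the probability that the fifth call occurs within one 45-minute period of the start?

Over the interval, μ = 6.3 × 0.75 = 4.725 (a 45-minute period = 0.75 hours).
The fifth arrival falls in the interval iff at least 5 events occur there: P(S_5 ≤ t) = P(N ≥ 5) = 1 − P(N ≤ 4) ≈ 0.5100.

0.5100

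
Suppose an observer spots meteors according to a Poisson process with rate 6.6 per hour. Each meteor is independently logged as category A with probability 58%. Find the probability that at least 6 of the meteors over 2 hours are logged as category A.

0.7752

Thinning: the meteors that are logged as category A themselves form a Poisson process with rate 0.58 × 6.6 = 3.828 per hour.
Over the interval, μ = 3.828 × 2 = 7.656 (2 hours).
P(N ≥ 6) = 1 − P(N ≤ 5) ≈ 0.7752.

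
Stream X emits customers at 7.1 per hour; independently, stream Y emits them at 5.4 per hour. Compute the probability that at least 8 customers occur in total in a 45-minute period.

Independent Poisson processes superpose: combined rate λ = 7.1 + 5.4 = 12.5 per hour.
Over the interval, μ = 12.5 × 0.75 = 9.375 (a 45-minute period = 0.75 hours).
P(N ≥ 8) = 1 − P(N ≤ 7) ≈ 0.7182.

0.7182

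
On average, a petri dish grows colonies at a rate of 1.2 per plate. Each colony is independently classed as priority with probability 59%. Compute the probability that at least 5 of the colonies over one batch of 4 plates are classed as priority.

0.1573

Thinning: the colonies that are classed as priority themselves form a Poisson process with rate 0.59 × 1.2 = 0.708 per plate.
Over the interval, μ = 0.708 × 4 = 2.832 (a batch of 4 plates = 4 plates).
P(N ≥ 5) = 1 − P(N ≤ 4) ≈ 0.1573.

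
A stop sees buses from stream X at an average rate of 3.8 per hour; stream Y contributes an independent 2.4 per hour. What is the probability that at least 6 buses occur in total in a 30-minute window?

Independent Poisson processes superpose: combined rate λ = 3.8 + 2.4 = 6.2 per hour.
Over the interval, μ = 6.2 × 0.5 = 3.1 (a 30-minute window = 0.5 hours).
P(N ≥ 6) = 1 − P(N ≤ 5) ≈ 0.0943.

0.0943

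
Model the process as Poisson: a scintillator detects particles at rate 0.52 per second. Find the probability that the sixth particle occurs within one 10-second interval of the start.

0.4191

Over the interval, μ = 0.52 × 10 = 5.2 (a 10-second interval = 10 seconds).
The sixth arrival falls in the interval iff at least 6 events occur there: P(S_6 ≤ t) = P(N ≥ 6) = 1 − P(N ≤ 5) ≈ 0.4191.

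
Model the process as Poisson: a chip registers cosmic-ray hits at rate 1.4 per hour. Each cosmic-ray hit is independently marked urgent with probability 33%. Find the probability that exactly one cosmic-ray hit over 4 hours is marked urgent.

Thinning: the cosmic-ray hits that are marked urgent themselves form a Poisson process with rate 0.33 × 1.4 = 0.462 per hour.
Over the interval, μ = 0.462 × 4 = 1.848 (4 hours).
P(N = 1) = e^(−1.848) · 1.848^1/1! ≈ 0.2912.

0.2912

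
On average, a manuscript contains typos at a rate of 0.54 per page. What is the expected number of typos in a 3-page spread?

1.62

E[N] = λt = 0.54 × 3 = 1.62 (a 3-page spread = 3 pages).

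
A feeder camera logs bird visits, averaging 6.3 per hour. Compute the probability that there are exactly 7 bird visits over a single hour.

0.1435

With mean μ = 6.3 per hour,
P(N = 7) = e^(−μ) μ^7/7! = e^(−6.3) · 6.3^7/5040 ≈ 0.1435.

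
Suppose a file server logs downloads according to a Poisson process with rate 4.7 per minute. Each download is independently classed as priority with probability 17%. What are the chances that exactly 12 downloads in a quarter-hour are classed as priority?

0.1144

Thinning: the downloads that are classed as priority themselves form a Poisson process with rate 0.17 × 4.7 = 0.799 per minute.
Over the interval, μ = 0.799 × 15 = 11.985 (a quarter-hour = 15 minutes).
P(N = 12) = e^(−11.985) · 11.985^12/12! ≈ 0.1144.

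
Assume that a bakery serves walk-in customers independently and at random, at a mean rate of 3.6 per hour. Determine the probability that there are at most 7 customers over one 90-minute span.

0.8217

Over the interval, μ = 3.6 × 1.5 = 5.4 (a 90-minute span = 1.5 hours).
P(N ≤ 7) = Σ_{j=0}^{7} e^(−μ) μ^j/j! ≈ 0.8217.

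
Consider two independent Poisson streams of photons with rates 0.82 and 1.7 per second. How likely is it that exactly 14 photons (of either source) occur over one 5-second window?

Independent Poisson processes superpose: combined rate λ = 0.82 + 1.7 = 2.52 per second.
Over the interval, μ = 2.52 × 5 = 12.6 (a 5-second window = 5 seconds).
P(N = 14) = e^(−12.6) · 12.6^14/14! ≈ 0.0983.

0.0983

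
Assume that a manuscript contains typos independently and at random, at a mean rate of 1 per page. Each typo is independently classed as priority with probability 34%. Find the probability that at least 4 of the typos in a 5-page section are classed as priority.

0.0932

Thinning: the typos that are classed as priority themselves form a Poisson process with rate 0.34 × 1 = 0.34 per page.
Over the interval, μ = 0.34 × 5 = 1.7 (a 5-page section = 5 pages).
P(N ≥ 4) = 1 − P(N ≤ 3) ≈ 0.0932.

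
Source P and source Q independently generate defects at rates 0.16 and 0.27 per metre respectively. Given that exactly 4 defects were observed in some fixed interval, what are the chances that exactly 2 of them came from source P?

Given the total, each event is independently from source P with probability p = λ_P/(λ_P+λ_Q) = 0.16/0.43 ≈ 0.3721.
So K ~ Binomial(4, 0.16/0.43): P(K = 2) = C(4,2) · (0.16/0.43)^2 · (0.27/0.43)^2 ≈ 0.3275.

0.3275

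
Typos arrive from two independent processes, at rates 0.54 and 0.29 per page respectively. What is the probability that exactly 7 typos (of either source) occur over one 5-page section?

0.0663

Independent Poisson processes superpose: combined rate λ = 0.54 + 0.29 = 0.83 per page.
Over the interval, μ = 0.83 × 5 = 4.15 (a 5-page section = 5 pages).
P(N = 7) = e^(−4.15) · 4.15^7/7! ≈ 0.0663.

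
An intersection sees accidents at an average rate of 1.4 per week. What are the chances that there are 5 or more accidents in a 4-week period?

Over the interval, μ = 1.4 × 4 = 5.6 (a 4-week period = 4 weeks).
P(N ≥ 5) = 1 − P(N ≤ 4) = 1 − Σ_{j=0}^{4} e^(−μ) μ^j/j! ≈ 0.6578.

0.6578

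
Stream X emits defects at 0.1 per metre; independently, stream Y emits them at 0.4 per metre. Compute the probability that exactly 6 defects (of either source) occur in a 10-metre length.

0.1462

Independent Poisson processes superpose: combined rate λ = 0.1 + 0.4 = 0.5 per metre.
Over the interval, μ = 0.5 × 10 = 5 (a 10-metre length = 10 metres).
P(N = 6) = e^(−5) · 5^6/6! ≈ 0.1462.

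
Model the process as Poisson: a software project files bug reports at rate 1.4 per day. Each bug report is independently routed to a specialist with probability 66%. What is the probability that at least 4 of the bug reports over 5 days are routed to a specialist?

0.6775

Thinning: the bug reports that are routed to a specialist themselves form a Poisson process with rate 0.66 × 1.4 = 0.924 per day.
Over the interval, μ = 0.924 × 5 = 4.62 (5 days).
P(N ≥ 4) = 1 − P(N ≤ 3) ≈ 0.6775.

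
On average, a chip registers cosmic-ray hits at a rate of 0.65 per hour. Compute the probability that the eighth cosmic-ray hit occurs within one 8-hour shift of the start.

0.1551

Over the interval, μ = 0.65 × 8 = 5.2 (an 8-hour shift = 8 hours).
The eighth arrival falls in the interval iff at least 8 events occur there: P(S_8 ≤ t) = P(N ≥ 8) = 1 − P(N ≤ 7) ≈ 0.1551.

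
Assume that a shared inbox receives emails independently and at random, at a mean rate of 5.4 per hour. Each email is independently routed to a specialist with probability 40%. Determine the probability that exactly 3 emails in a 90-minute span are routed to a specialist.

Thinning: the emails that are routed to a specialist themselves form a Poisson process with rate 0.4 × 5.4 = 2.16 per hour.
Over the interval, μ = 2.16 × 1.5 = 3.24 (a 90-minute span = 1.5 hours).
P(N = 3) = e^(−3.24) · 3.24^3/3! ≈ 0.2220.

0.2220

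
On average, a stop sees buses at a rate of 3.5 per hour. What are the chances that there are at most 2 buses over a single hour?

With mean μ = 3.5 per hour,
P(N ≤ 2) = Σ_{j=0}^{2} e^(−μ) μ^j/j! ≈ 0.3208.

0.3208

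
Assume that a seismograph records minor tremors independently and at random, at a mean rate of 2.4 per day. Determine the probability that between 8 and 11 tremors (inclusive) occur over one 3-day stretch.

Over the interval, μ = 2.4 × 3 = 7.2 (a 3-day stretch = 3 days).
P(8 ≤ N ≤ 11) = Σ_{j=8}^{11} e^(−7.2) · 7.2^j/j! ≈ 0.3682.

0.3682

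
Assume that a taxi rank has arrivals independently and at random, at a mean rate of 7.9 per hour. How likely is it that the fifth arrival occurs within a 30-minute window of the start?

0.3614

Over the interval, μ = 7.9 × 0.5 = 3.95 (a 30-minute window = 0.5 hours).
The fifth arrival falls in the interval iff at least 5 events occur there: P(S_5 ≤ t) = P(N ≥ 5) = 1 − P(N ≤ 4) ≈ 0.3614.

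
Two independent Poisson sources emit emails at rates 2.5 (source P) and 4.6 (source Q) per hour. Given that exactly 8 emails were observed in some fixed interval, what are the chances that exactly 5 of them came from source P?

0.0824

Given the total, each event is independently from source P with probability p = λ_P/(λ_P+λ_Q) = 2.5/7.1 ≈ 0.3521.
So K ~ Binomial(8, 2.5/7.1): P(K = 5) = C(8,5) · (2.5/7.1)^5 · (4.6/7.1)^3 ≈ 0.0824.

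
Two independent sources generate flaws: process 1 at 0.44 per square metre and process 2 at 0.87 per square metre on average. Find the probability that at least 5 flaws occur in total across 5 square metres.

0.7819

Independent Poisson processes superpose: combined rate λ = 0.44 + 0.87 = 1.31 per square metre.
Over the interval, μ = 1.31 × 5 = 6.55 (5 square metres).
P(N ≥ 5) = 1 − P(N ≤ 4) ≈ 0.7819.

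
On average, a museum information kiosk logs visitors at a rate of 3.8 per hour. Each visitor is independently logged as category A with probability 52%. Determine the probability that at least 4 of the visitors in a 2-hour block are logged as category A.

Thinning: the visitors that are logged as category A themselves form a Poisson process with rate 0.52 × 3.8 = 1.976 per hour.
Over the interval, μ = 1.976 × 2 = 3.952 (a 2-hour block = 2 hours).
P(N ≥ 4) = 1 − P(N ≤ 3) ≈ 0.5571.

0.5571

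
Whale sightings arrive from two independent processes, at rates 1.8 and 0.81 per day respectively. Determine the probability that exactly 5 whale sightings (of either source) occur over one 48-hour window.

Independent Poisson processes superpose: combined rate λ = 1.8 + 0.81 = 2.61 per day.
Over the interval, μ = 2.61 × 2 = 5.22 (a 48-hour window = 2 days).
P(N = 5) = e^(−5.22) · 5.22^5/5! ≈ 0.1746.

0.1746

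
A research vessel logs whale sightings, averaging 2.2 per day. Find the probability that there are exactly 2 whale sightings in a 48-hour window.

Over the interval, μ = 2.2 × 2 = 4.4 (a 48-hour window = 2 days).
P(N = 2) = e^(−μ) μ^2/2! = e^(−4.4) · 4.4^2/2 ≈ 0.1188.

0.1188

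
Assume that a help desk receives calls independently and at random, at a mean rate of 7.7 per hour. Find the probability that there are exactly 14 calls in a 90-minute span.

0.0831

Over the interval, μ = 7.7 × 1.5 = 11.55 (a 90-minute span = 1.5 hours).
P(N = 14) = e^(−μ) μ^14/14! = e^(−11.55) · 11.55^14/87178291200 ≈ 0.0831.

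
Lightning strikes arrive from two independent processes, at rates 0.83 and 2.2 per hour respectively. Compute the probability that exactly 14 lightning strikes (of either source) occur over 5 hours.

Independent Poisson processes superpose: combined rate λ = 0.83 + 2.2 = 3.03 per hour.
Over the interval, μ = 3.03 × 5 = 15.15 (5 hours).
P(N = 14) = e^(−15.15) · 15.15^14/14! ≈ 0.1013.

0.1013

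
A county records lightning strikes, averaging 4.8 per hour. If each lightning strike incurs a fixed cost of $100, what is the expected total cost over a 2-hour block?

E[N] = 4.8 × 2 = 9.6 (a 2-hour block = 2 hours); E[cost] = 9.6 × $100 = $960.

$960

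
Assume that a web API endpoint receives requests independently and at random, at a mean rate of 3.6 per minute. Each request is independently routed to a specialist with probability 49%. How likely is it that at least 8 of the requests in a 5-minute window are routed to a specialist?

Thinning: the requests that are routed to a specialist themselves form a Poisson process with rate 0.49 × 3.6 = 1.764 per minute.
Over the interval, μ = 1.764 × 5 = 8.82 (a 5-minute window = 5 minutes).
P(N ≥ 8) = 1 − P(N ≤ 7) ≈ 0.6546.

0.6546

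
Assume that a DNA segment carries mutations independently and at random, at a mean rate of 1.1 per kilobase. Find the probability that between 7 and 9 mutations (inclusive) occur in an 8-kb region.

Over the interval, μ = 1.1 × 8 = 8.8 (an 8-kb region = 8 kilobases).
P(7 ≤ N ≤ 9) = Σ_{j=7}^{9} e^(−8.8) · 8.8^j/j! ≈ 0.3881.

0.3881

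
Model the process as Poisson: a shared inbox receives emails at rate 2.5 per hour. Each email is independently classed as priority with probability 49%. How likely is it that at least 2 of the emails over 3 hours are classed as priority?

0.8815

Thinning: the emails that are classed as priority themselves form a Poisson process with rate 0.49 × 2.5 = 1.225 per hour.
Over the interval, μ = 1.225 × 3 = 3.675 (3 hours).
P(N ≥ 2) = 1 − P(N ≤ 1) ≈ 0.8815.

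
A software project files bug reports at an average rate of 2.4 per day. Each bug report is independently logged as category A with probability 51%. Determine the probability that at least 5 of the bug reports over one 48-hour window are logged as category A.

Thinning: the bug reports that are logged as category A themselves form a Poisson process with rate 0.51 × 2.4 = 1.224 per day.
Over the interval, μ = 1.224 × 2 = 2.448 (a 48-hour window = 2 days).
P(N ≥ 5) = 1 − P(N ≤ 4) ≈ 0.1020.

0.1020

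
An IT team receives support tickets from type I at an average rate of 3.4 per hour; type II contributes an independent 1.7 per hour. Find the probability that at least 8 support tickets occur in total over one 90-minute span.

Independent Poisson processes superpose: combined rate λ = 3.4 + 1.7 = 5.1 per hour.
Over the interval, μ = 5.1 × 1.5 = 7.65 (a 90-minute span = 1.5 hours).
P(N ≥ 8) = 1 − P(N ≤ 7) ≈ 0.4972.

0.4972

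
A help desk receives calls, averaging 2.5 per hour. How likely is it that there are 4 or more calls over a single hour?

With mean μ = 2.5 per hour,
P(N ≥ 4) = 1 − P(N ≤ 3) = 1 − Σ_{j=0}^{3} e^(−μ) μ^j/j! ≈ 0.2424.

0.2424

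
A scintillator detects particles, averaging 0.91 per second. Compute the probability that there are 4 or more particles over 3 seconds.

Over the interval, μ = 0.91 × 3 = 2.73 (3 seconds).
P(N ≥ 4) = 1 − P(N ≤ 3) = 1 − Σ_{j=0}^{3} e^(−μ) μ^j/j! ≈ 0.2925.

0.2925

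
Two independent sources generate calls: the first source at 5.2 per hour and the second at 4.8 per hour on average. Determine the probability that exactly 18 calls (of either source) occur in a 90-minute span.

0.0706

Independent Poisson processes superpose: combined rate λ = 5.2 + 4.8 = 10 per hour.
Over the interval, μ = 10 × 1.5 = 15 (a 90-minute span = 1.5 hours).
P(N = 18) = e^(−15) · 15^18/18! ≈ 0.0706.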